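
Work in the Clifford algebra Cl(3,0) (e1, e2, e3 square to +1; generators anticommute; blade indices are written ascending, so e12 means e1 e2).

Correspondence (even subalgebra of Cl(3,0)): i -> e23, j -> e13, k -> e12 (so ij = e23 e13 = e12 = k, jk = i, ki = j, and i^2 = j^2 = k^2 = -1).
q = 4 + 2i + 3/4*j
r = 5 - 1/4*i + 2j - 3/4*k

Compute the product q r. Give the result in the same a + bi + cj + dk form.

In blades: q = 4 + 3/4*e13 + 2*e23, r = 5 - 3/4*e12 + 2*e13 - 1/4*e23.
Distribute q over r term by term (generator squares from the signature, products reordered to ascending indices): (4)*r = 20 - 3*e12 + 8*e13 - e23; (3/4*e13)*r = -3/2 + 3/16*e12 + 15/4*e13 - 9/16*e23; (2*e23)*r = 1/2 + 4*e12 + 3/2*e13 + 10*e23.
Sum: 19 + 19/16*e12 + 53/4*e13 + 135/16*e23; translating back through the correspondence:
Answer: 19 + 135/16*i + 53/4*j + 19/16*k


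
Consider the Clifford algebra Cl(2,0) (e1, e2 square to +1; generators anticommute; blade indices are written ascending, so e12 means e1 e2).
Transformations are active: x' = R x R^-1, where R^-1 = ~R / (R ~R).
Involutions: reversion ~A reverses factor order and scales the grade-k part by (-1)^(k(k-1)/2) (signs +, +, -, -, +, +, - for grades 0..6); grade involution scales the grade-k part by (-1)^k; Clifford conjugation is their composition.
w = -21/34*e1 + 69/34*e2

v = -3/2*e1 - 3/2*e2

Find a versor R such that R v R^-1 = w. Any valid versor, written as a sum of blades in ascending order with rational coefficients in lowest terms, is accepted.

Equal squares first: v^2 = w^2 = 9/2. Then v + w = -36/17*e1 + 9/17*e2 is a versor taking v to w, provided it is invertible.
Answer: -36/17*e1 + 9/17*e2


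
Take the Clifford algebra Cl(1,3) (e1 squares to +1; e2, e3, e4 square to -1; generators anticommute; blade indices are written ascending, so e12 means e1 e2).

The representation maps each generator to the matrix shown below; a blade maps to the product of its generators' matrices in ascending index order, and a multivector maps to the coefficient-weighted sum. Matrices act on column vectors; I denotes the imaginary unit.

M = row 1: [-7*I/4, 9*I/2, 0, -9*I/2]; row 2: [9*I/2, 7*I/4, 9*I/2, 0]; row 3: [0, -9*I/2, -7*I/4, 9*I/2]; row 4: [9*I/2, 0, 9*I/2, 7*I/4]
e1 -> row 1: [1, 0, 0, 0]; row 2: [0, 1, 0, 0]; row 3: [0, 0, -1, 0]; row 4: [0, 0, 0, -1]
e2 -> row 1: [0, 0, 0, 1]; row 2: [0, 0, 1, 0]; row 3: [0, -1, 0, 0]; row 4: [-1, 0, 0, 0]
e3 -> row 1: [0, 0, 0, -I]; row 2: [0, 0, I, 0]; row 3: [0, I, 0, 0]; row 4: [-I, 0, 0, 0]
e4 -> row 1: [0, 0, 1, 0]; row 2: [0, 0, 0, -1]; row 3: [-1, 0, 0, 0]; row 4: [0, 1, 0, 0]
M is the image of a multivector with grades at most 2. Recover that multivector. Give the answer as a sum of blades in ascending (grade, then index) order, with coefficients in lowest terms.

Method: the blade images are trace-orthogonal — tr(rho(e_A) rho(e_B)^-1) = 4 if A = B and 0 otherwise — and rho(e_A)^-1 = (e_A)^2 * rho(e_A) with (e_A)^2 = +1 or -1, so the coefficient of e_A in the preimage is (e_A)^2 * tr(M rho(e_A))/4.
Nonzero projections over blades of grade <= 2: e13: (e13)^2 = +1, tr(M rho(e13)) = 18, coefficient 9/2; e23: (e23)^2 = -1, tr(M rho(e23)) = -7, coefficient 7/4; e34: (e34)^2 = -1, tr(M rho(e34)) = 18, coefficient -9/2. Every other blade of grade <= 2 projects to 0.
Answer: 9/2*e13 + 7/4*e23 - 9/2*e34


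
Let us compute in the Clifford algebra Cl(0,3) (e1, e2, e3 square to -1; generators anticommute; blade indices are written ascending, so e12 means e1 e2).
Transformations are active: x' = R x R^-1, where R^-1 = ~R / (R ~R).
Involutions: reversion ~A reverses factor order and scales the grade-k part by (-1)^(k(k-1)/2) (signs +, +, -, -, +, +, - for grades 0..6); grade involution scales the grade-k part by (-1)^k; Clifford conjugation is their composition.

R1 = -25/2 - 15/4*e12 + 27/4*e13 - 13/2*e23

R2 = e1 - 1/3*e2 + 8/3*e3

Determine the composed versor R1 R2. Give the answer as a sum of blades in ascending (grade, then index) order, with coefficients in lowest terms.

Distribute over the terms of R2 (each basis-blade product reordered to ascending indices, repeated generators contracted through their squares):
R1 (e1) = -25/2*e1 - 15/4*e2 + 27/4*e3 - 13/2*e123
R1 (-1/3*e2) = -5/4*e1 + 25/6*e2 + 13/6*e3 + 9/4*e123
R1 (8/3*e3) = -18*e1 + 52/3*e2 - 100/3*e3 - 10*e123
Summing the partial products and collecting blades:
Answer: -127/4*e1 + 71/4*e2 - 293/12*e3 - 57/4*e123


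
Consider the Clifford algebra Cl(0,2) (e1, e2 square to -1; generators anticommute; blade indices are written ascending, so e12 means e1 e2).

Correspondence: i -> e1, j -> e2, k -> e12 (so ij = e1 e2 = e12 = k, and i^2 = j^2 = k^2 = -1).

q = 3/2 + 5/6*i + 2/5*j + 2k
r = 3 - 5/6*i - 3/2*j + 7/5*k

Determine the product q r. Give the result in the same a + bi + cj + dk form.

In blades: q = 3/2 + 5/6*e1 + 2/5*e2 + 2*e12, r = 3 - 5/6*e1 - 3/2*e2 + 7/5*e12.
Distribute q over r term by term (generator squares from the signature, products reordered to ascending indices): (3/2)*r = 9/2 - 5/4*e1 - 9/4*e2 + 21/10*e12; (5/6*e1)*r = 25/36 + 5/2*e1 - 7/6*e2 - 5/4*e12; (2/5*e2)*r = 3/5 + 14/25*e1 + 6/5*e2 + 1/3*e12; (2*e12)*r = -14/5 + 3*e1 - 5/3*e2 + 6*e12.
Sum: 539/180 + 481/100*e1 - 233/60*e2 + 431/60*e12; translating back through the correspondence:
Answer: 539/180 + 481/100*i - 233/60*j + 431/60*k


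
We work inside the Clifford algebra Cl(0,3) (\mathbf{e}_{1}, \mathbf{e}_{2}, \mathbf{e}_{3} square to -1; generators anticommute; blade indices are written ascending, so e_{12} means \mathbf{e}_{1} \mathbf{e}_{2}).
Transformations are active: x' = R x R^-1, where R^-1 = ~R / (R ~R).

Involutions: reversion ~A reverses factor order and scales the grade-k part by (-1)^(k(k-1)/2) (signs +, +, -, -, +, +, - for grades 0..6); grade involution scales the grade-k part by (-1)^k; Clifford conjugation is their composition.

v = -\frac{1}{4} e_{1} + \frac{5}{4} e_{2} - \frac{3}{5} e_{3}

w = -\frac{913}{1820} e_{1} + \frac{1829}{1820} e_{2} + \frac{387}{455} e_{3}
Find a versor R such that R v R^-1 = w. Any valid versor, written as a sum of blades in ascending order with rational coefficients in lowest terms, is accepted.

Key observation: q(v) = q(w) = -\frac{397}{200} (sandwiches preserve the norm), so R = v + w = -\frac{342}{455} e_{1} + \frac{1026}{455} e_{2} + \frac{114}{455} e_{3} works whenever it is invertible — the component of v along it is kept and (v - w)/2 reverses, sending v to w.
Answer: -\frac{342}{455} e_{1} + \frac{1026}{455} e_{2} + \frac{114}{455} e_{3}


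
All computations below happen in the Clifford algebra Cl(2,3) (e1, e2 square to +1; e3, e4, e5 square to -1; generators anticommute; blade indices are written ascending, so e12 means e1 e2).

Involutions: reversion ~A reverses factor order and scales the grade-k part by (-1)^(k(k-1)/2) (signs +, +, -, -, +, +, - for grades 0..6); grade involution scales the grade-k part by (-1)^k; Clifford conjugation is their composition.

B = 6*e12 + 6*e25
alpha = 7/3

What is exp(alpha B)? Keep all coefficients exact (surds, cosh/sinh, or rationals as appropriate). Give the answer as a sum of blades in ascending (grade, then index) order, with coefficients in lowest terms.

B^2 term by term: the squares give (6)^2*(e12)^2 + (6)^2*(e25)^2 = 36*(-1) + 36*(+1) = 0 (each basis 2-blade squares to minus the product of its generators' squares); cross terms between blades sharing an index anticommute and cancel. So B^2 = 0.
B^2 = 0, so the series truncates immediately: exp(alpha B) = 1 + alpha B (parabolic case).
Answer: 1 + 14*e12 + 14*e25


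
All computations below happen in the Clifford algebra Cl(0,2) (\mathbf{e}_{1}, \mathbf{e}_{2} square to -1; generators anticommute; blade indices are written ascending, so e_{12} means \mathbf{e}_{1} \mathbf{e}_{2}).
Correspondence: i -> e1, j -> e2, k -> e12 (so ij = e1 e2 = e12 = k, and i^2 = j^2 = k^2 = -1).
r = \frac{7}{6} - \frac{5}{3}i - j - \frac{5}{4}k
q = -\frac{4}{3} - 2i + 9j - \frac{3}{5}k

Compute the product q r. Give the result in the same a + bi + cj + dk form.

In blades: q = -\frac{4}{3} - 2 e_{1} + 9 e_{2} - \frac{3}{5} e_{12}, r = \frac{7}{6} - \frac{5}{3} e_{1} - e_{2} - \frac{5}{4} e_{12}.
Distribute q over r term by term (generator squares from the signature, products reordered to ascending indices): (-\frac{4}{3})*r = -\frac{14}{9} + \frac{20}{9} e_{1} + \frac{4}{3} e_{2} + \frac{5}{3} e_{12}; (-2 e_{1})*r = -\frac{10}{3} - \frac{7}{3} e_{1} - \frac{5}{2} e_{2} + 2 e_{12}; (9 e_{2})*r = 9 - \frac{45}{4} e_{1} + \frac{21}{2} e_{2} + 15 e_{12}; (-\frac{3}{5} e_{12})*r = -\frac{3}{4} - \frac{3}{5} e_{1} + e_{2} - \frac{7}{10} e_{12}.
Sum: \frac{121}{36} - \frac{2153}{180} e_{1} + \frac{31}{3} e_{2} + \frac{539}{30} e_{12}; translating back through the correspondence:
Answer: \frac{121}{36} - \frac{2153}{180}i + \frac{31}{3}j + \frac{539}{30}k


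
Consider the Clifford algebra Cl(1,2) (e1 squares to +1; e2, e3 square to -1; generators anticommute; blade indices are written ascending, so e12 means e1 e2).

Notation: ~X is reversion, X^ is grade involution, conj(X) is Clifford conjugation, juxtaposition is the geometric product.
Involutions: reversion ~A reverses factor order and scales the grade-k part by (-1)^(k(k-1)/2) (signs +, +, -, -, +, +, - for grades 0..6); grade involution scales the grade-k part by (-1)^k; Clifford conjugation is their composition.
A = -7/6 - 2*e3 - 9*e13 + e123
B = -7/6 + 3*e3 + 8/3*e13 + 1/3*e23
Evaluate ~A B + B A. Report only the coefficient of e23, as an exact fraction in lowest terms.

first term: 1129/36 - 32*e1 + 2*e2 - 7/6*e3 + 6*e12 - 245/18*e13 - 7/18*e23 + 7/6*e123
second term: -599/36 - 22*e1 - 2*e2 - 7/6*e3 + 133/18*e13 - 7/18*e23 - 7/6*e123
Answer: -7/9


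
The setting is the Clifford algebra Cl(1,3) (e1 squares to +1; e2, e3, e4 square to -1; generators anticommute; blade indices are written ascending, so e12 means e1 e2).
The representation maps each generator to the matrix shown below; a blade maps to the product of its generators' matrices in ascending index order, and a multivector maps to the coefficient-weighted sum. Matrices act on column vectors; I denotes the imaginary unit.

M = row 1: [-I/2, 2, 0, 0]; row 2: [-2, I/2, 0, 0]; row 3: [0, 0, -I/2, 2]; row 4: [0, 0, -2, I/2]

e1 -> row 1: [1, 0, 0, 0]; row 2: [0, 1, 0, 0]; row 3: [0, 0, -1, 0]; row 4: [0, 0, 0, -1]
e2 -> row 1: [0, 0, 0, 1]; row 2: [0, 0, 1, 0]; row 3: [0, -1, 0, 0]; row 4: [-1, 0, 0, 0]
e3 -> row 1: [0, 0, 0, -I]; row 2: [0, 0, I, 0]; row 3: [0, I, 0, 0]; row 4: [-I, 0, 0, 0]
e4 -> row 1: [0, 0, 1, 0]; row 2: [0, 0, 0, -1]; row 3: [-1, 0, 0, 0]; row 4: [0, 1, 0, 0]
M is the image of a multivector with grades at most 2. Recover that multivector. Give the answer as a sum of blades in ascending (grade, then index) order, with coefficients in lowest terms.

Method: the blade images are trace-orthogonal — tr(rho(e_A) rho(e_B)^-1) = 4 if A = B and 0 otherwise — and rho(e_A)^-1 = (e_A)^2 * rho(e_A) with (e_A)^2 = +1 or -1, so the coefficient of e_A in the preimage is (e_A)^2 * tr(M rho(e_A))/4.
Nonzero projections over blades of grade <= 2: e23: (e23)^2 = -1, tr(M rho(e23)) = -2, coefficient 1/2; e24: (e24)^2 = -1, tr(M rho(e24)) = -8, coefficient 2. Every other blade of grade <= 2 projects to 0.
Answer: 1/2*e23 + 2*e24


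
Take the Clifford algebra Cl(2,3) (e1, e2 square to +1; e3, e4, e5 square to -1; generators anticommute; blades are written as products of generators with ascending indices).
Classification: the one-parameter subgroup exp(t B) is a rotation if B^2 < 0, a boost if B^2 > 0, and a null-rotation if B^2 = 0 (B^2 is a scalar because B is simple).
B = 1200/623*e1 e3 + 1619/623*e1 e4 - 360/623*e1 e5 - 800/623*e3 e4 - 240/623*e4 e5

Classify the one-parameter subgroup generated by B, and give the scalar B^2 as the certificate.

B^2 term by term: the squares give (1200/623)^2*(e1 e3)^2 + (1619/623)^2*(e1 e4)^2 + (-360/623)^2*(e1 e5)^2 + (-800/623)^2*(e3 e4)^2 + (-240/623)^2*(e4 e5)^2 = 1440000/388129*(+1) + 2621161/388129*(+1) + 129600/388129*(+1) + 640000/388129*(-1) + 57600/388129*(-1) = 9 (each basis 2-blade squares to minus the product of its generators' squares); cross terms between blades sharing an index anticommute and cancel; the commuting (index-disjoint) pairs give grade-4 terms 2*c*c'*(blade product), which cancel blade by blade — e1 e3 e4 e5: -576000/388129 + 576000/388129 = 0 — confirming B is simple. So B^2 = 9.
Answer: boost, certificate B^2 = 9. The class reads off the invariant scalar 9 directly.


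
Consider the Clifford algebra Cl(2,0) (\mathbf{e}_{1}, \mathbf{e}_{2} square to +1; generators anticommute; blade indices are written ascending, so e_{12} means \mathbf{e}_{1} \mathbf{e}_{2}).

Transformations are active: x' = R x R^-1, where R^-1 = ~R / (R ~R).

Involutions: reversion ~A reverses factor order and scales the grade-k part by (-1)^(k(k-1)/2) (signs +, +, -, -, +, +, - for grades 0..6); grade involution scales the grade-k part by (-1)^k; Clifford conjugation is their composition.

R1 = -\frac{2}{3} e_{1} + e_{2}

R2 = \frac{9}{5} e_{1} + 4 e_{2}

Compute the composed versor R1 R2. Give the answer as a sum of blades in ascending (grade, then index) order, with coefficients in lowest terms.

Distribute over the terms of R1 (each basis-blade product reordered to ascending indices, repeated generators contracted through their squares):
(-\frac{2}{3} e_{1}) R2 = -\frac{6}{5} - \frac{8}{3} e_{12}
(e_{2}) R2 = 4 - \frac{9}{5} e_{12}
Summing the partial products and collecting blades:
Answer: \frac{14}{5} - \frac{67}{15} e_{12}


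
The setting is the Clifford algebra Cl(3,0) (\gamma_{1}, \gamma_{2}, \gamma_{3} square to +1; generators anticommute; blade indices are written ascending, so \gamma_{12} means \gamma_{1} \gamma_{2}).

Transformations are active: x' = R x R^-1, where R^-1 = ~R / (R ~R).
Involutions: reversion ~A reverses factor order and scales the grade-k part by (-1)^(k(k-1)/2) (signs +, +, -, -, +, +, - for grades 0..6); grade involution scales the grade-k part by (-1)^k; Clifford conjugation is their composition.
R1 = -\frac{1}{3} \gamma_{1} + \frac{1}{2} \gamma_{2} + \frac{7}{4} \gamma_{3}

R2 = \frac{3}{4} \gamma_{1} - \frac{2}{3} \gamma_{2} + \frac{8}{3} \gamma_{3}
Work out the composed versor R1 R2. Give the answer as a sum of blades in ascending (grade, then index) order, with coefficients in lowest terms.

Distribute over the terms of R1 (each basis-blade product reordered to ascending indices, repeated generators contracted through their squares):
(-\frac{1}{3} \gamma_{1}) R2 = -\frac{1}{4} + \frac{2}{9} \gamma_{12} - \frac{8}{9} \gamma_{13}
(\frac{1}{2} \gamma_{2}) R2 = -\frac{1}{3} - \frac{3}{8} \gamma_{12} + \frac{4}{3} \gamma_{23}
(\frac{7}{4} \gamma_{3}) R2 = \frac{14}{3} - \frac{21}{16} \gamma_{13} + \frac{7}{6} \gamma_{23}
Summing the partial products and collecting blades:
Answer: \frac{49}{12} - \frac{11}{72} \gamma_{12} - \frac{317}{144} \gamma_{13} + \frac{5}{2} \gamma_{23}


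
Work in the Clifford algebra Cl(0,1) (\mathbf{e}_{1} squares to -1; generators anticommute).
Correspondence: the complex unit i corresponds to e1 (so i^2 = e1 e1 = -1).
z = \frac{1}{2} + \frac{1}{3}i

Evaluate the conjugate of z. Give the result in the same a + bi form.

In blades: z = \frac{1}{2} + \frac{1}{3} e_{1}.
Conjugation here is Clifford conjugation: the scalar is fixed and the grade-1 and grade-2 blades all flip sign, giving \frac{1}{2} - \frac{1}{3} e_{1}; translating back:
Answer: \frac{1}{2} - \frac{1}{3}i


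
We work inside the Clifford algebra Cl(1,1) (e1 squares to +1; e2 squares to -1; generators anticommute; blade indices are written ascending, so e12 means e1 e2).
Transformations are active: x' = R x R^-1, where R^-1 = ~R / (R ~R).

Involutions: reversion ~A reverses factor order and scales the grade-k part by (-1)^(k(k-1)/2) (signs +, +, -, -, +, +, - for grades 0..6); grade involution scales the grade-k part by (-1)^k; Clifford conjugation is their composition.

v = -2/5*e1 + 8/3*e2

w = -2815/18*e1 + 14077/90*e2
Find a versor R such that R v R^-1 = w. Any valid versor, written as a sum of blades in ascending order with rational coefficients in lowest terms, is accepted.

Why this works: both vectors square to -1564/225, so q(v) = q(w) and R = v + w = -14111/90*e1 + 14317/90*e2 carries v to w — its own direction survives, the complement (v - w)/2 flips.
Answer: -14111/90*e1 + 14317/90*e2


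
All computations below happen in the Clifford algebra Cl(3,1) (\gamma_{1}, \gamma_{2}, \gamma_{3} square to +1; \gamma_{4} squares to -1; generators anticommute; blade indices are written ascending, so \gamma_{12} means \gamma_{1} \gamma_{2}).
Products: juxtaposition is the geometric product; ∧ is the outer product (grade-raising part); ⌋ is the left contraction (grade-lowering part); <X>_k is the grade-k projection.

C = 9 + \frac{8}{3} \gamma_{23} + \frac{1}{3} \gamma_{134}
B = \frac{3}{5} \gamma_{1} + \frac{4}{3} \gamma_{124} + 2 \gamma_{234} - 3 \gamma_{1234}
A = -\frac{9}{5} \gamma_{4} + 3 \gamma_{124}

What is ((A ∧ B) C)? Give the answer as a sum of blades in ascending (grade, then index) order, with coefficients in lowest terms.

step 1: \frac{27}{25} \gamma_{14}
step 2: -\frac{9}{25} \gamma_{3} + \frac{243}{25} \gamma_{14} + \frac{72}{25} \gamma_{1234}
Answer: -\frac{9}{25} \gamma_{3} + \frac{243}{25} \gamma_{14} + \frac{72}{25} \gamma_{1234}


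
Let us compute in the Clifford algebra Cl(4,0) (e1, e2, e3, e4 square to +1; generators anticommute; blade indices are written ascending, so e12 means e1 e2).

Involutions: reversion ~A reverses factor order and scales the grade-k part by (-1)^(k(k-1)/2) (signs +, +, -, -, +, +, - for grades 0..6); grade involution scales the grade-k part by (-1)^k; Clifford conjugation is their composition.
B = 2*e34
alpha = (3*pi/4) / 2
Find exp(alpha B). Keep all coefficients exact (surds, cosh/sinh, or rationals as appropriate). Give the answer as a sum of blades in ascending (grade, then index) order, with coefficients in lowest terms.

B^2 = (2)^2*(e34)^2 = 4*(-1) = -4 (a basis 2-blade squares to minus the product of its generators' squares).
B^2 = -4 — circular case — the even/odd split gives cos and sin: l = 2, alpha*l = 3*pi/4, so exp(alpha B) = cos(3*pi/4) + (sin(3*pi/4)/2)*B = -sqrt(2)/2 + (sqrt(2)/4)*B.
Answer: -sqrt(2)/2 + sqrt(2)/2*e34


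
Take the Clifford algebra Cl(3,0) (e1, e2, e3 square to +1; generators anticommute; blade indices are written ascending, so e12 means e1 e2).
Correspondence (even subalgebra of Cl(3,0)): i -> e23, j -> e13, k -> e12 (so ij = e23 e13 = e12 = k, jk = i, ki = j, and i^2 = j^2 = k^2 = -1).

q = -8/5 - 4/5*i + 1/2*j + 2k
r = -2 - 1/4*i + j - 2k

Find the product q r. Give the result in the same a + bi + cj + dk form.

In blades: q = -8/5 + 2*e12 + 1/2*e13 - 4/5*e23, r = -2 - 2*e12 + e13 - 1/4*e23.
Distribute q over r term by term (generator squares from the signature, products reordered to ascending indices): (-8/5)*r = 16/5 + 16/5*e12 - 8/5*e13 + 2/5*e23; (2*e12)*r = 4 - 4*e12 - 1/2*e13 - 2*e23; (1/2*e13)*r = -1/2 + 1/8*e12 - e13 - e23; (-4/5*e23)*r = -1/5 - 4/5*e12 - 8/5*e13 + 8/5*e23.
Sum: 13/2 - 59/40*e12 - 47/10*e13 - e23; translating back through the correspondence:
Answer: 13/2 - i - 47/10*j - 59/40*k


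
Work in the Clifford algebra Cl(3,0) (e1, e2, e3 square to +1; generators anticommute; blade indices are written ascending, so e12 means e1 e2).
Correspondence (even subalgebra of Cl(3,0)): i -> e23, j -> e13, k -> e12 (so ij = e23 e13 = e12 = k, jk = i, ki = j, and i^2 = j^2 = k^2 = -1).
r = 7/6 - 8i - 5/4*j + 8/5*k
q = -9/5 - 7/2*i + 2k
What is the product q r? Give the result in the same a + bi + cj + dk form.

In blades: q = -9/5 + 2*e12 - 7/2*e23, r = 7/6 + 8/5*e12 - 5/4*e13 - 8*e23.
Distribute q over r term by term (generator squares from the signature, products reordered to ascending indices): (-9/5)*r = -21/10 - 72/25*e12 + 9/4*e13 + 72/5*e23; (2*e12)*r = -16/5 + 7/3*e12 - 16*e13 + 5/2*e23; (-7/2*e23)*r = -28 + 35/8*e12 + 28/5*e13 - 49/12*e23.
Sum: -333/10 + 2297/600*e12 - 163/20*e13 + 769/60*e23; translating back through the correspondence:
Answer: -333/10 + 769/60*i - 163/20*j + 2297/600*k


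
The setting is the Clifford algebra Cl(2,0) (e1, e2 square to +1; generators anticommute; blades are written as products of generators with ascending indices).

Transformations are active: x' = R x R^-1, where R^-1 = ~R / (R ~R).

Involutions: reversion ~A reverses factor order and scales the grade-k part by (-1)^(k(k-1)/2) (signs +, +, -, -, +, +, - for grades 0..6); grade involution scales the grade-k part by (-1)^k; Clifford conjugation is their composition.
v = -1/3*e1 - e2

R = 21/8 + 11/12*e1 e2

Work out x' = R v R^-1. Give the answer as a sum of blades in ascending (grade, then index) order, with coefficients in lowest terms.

~R = 21/8 - 11/12*e1 e2, and R ~R = 4453/576, so R^-1 = ~R / (4453/576).
R v = -43/24*e1 - 167/72*e2
Answer: -11801/13359*e1 - 2561/4453*e2


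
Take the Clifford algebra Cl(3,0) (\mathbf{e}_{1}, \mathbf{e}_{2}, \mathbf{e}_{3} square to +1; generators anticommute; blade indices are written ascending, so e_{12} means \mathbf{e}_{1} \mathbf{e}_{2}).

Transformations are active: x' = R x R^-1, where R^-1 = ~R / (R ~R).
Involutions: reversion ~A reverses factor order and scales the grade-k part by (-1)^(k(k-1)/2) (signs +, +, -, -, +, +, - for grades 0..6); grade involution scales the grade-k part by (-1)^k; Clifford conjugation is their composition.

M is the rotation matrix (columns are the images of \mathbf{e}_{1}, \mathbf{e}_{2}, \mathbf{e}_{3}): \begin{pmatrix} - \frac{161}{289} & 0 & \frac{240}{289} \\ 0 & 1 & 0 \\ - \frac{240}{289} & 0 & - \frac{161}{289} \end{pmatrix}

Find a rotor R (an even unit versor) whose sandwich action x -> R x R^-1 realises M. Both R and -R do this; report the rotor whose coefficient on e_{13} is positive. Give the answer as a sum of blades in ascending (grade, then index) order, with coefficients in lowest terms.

Method: write R = a + b12*e_{12} + b13*e_{13} + b23*e_{23} with a^2 + b12^2 + b13^2 + b23^2 = 1 (so R^-1 = ~R). Expanding the columns R e_j ~R gives tr M = 4a^2 - 1 and, from the antisymmetric part, M21 - M12 = -4a*b12, M13 - M31 = 4a*b13, M32 - M23 = -4a*b23.
Here tr M = -\frac{33}{289}, so a^2 = (1 + tr M)/4 = \frac{64}{289} and a = ±\frac{8}{17}. Taking a = \frac{8}{17}: M21 - M12 = 0, M13 - M31 = \frac{480}{289}, M32 - M23 = 0, giving b12 = 0, b13 = \frac{15}{17}, b23 = 0, i.e. R = \frac{8}{17} + \frac{15}{17} e_{13}.
Its e_{13} coefficient is already positive.
Answer: \frac{8}{17} + \frac{15}{17} e_{13}. Sheet selection: the two-to-one cover makes ±R indistinguishable at the matrix level (trace -\frac{33}{289}), so uniqueness comes from the required sign on e_{13}.


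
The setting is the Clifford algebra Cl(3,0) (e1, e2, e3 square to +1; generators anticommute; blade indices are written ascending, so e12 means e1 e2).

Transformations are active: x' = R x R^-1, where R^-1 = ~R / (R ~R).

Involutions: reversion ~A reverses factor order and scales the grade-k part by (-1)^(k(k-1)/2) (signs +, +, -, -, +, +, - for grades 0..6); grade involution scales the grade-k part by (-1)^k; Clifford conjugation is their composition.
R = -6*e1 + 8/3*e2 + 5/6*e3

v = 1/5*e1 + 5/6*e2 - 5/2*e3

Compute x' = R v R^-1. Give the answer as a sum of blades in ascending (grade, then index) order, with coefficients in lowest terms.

~R = -6*e1 + 8/3*e2 + 5/6*e3, and R ~R = 1577/36, so R^-1 = ~R / (1577/36).
R v = -191/180 - 83/15*e12 + 89/6*e13 - 265/36*e23
Answer: 143/1577*e1 - 15179/15770*e2 + 23273/9462*e3


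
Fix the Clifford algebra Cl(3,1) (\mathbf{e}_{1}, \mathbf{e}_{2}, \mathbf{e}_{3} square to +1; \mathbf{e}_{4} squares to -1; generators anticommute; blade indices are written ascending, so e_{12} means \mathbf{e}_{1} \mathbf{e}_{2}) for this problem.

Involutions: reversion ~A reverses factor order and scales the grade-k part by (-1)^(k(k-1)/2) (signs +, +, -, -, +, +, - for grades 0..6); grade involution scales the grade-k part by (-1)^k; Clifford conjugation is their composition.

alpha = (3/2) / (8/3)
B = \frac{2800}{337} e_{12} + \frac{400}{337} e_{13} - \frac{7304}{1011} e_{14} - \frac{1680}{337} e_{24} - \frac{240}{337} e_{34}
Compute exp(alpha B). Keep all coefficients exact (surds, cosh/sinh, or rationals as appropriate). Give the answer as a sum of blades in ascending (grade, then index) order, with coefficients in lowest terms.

B^2 term by term: the squares give (\frac{2800}{337})^2*(e_{12})^2 + (\frac{400}{337})^2*(e_{13})^2 + (-\frac{7304}{1011})^2*(e_{14})^2 + (-\frac{1680}{337})^2*(e_{24})^2 + (-\frac{240}{337})^2*(e_{34})^2 = \frac{7840000}{113569}*(-1) + \frac{160000}{113569}*(-1) + \frac{53348416}{1022121}*(+1) + \frac{2822400}{113569}*(+1) + \frac{57600}{113569}*(+1) = \frac{64}{9} (each basis 2-blade squares to minus the product of its generators' squares); cross terms between blades sharing an index anticommute and cancel; the commuting (index-disjoint) pairs give grade-4 terms 2*c*c'*(blade product), which cancel blade by blade — e_{1234}: -\frac{1344000}{113569} + \frac{1344000}{113569} = 0 — confirming B is simple. So B^2 = \frac{64}{9}.
B^2 = \frac{64}{9} — hyperbolic case — the even/odd split gives cosh and sinh: l = \frac{8}{3}, alpha*l = \frac{3}{2}, so exp(alpha B) = cosh(\frac{3}{2}) + (sinh(\frac{3}{2})/(\frac{8}{3}))*B = \cosh{\left(\frac{3}{2} \right)} + (\frac{3 \sinh{\left(\frac{3}{2} \right)}}{8})*B.
Answer: \cosh{\left(\frac{3}{2} \right)} + \frac{1050 \sinh{\left(\frac{3}{2} \right)}}{337} e_{12} + \frac{150 \sinh{\left(\frac{3}{2} \right)}}{337} e_{13} - \frac{913 \sinh{\left(\frac{3}{2} \right)}}{337} e_{14} - \frac{630 \sinh{\left(\frac{3}{2} \right)}}{337} e_{24} - \frac{90 \sinh{\left(\frac{3}{2} \right)}}{337} e_{34}


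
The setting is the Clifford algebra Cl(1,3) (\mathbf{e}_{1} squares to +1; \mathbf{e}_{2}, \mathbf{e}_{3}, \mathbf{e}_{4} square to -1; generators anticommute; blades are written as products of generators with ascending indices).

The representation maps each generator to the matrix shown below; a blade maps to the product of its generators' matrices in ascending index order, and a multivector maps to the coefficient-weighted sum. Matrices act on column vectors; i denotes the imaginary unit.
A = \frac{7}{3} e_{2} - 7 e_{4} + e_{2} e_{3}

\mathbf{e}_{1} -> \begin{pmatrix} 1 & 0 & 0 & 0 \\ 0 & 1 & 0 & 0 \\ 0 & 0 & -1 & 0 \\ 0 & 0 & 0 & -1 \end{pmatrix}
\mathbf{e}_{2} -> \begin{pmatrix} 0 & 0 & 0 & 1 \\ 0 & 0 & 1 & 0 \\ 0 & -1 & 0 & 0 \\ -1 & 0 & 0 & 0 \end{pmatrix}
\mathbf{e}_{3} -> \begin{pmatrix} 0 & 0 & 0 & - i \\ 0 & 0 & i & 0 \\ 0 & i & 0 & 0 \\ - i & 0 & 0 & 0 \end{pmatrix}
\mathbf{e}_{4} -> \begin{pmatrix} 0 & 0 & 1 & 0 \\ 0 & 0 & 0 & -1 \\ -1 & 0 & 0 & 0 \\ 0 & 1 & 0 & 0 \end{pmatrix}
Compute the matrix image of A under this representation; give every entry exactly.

Bivector images (products of the table entries): rho(e_{2} e_{3}) = rho(\mathbf{e}_{2})rho(\mathbf{e}_{3}) = \begin{pmatrix} - i & 0 & 0 & 0 \\ 0 & i & 0 & 0 \\ 0 & 0 & - i & 0 \\ 0 & 0 & 0 & i \end{pmatrix}.
M = (\frac{7}{3})*rho(e_{2}) + (-7)*rho(e_{4}) + (1)*rho(e_{2} e_{3}), summed entrywise:
Answer: \begin{pmatrix} - i & 0 & -7 & \frac{7}{3} \\ 0 & i & \frac{7}{3} & 7 \\ 7 & - \frac{7}{3} & - i & 0 \\ - \frac{7}{3} & -7 & 0 & i \end{pmatrix}


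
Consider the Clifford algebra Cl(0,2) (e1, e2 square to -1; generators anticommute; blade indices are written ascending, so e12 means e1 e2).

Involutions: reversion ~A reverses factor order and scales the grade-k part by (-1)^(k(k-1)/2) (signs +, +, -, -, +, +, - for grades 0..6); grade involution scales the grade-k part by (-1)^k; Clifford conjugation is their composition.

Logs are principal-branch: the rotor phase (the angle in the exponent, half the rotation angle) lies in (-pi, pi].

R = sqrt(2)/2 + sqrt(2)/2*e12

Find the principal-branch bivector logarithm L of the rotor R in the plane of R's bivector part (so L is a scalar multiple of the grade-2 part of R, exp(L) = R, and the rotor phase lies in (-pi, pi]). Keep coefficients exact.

The scalar part of R is sqrt(2)/2, so the principal-branch rotor phase is pinned; divide the bivector part by its sine to get the unit plane — L is the phase times that plane.
Concretely: cos(phase) = sqrt(2)/2 gives phase = ±pi/4, and since phase/sin(phase) is even the sign is immaterial: L = (phase/sin(phase)) * <R>_2 = (sqrt(2)*pi/4) * <R>_2.
Answer: pi/4*e12


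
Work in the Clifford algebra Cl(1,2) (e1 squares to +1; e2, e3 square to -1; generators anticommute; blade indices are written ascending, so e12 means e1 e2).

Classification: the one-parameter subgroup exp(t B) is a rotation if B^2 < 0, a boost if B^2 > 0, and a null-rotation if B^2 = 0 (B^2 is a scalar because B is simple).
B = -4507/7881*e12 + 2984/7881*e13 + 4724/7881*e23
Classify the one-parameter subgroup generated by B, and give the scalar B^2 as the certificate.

B^2 term by term: the squares give (-4507/7881)^2*(e12)^2 + (2984/7881)^2*(e13)^2 + (4724/7881)^2*(e23)^2 = 20313049/62110161*(+1) + 8904256/62110161*(+1) + 22316176/62110161*(-1) = 1/9 (each basis 2-blade squares to minus the product of its generators' squares); cross terms between blades sharing an index anticommute and cancel. So B^2 = 1/9.
Answer: boost, certificate B^2 = 1/9. Check the certificate: B^2 = 1/9, and that sign is decisive whatever form B takes.


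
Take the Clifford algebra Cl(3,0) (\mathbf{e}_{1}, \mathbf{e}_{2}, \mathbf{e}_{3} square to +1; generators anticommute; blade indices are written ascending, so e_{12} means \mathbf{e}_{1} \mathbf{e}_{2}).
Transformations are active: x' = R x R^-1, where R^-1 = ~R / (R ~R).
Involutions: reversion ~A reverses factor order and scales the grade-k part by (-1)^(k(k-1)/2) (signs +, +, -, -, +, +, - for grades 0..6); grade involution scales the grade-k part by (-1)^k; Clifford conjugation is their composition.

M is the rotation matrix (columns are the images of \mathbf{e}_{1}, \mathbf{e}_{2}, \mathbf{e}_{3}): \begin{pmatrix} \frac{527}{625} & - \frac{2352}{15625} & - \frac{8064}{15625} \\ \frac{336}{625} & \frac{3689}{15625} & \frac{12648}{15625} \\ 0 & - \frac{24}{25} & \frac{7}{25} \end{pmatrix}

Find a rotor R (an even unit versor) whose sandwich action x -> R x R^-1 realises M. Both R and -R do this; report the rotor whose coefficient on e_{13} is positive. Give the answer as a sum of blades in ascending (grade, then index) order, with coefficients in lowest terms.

Method: write R = a + b12*e_{12} + b13*e_{13} + b23*e_{23} with a^2 + b12^2 + b13^2 + b23^2 = 1 (so R^-1 = ~R). Expanding the columns R e_j ~R gives tr M = 4a^2 - 1 and, from the antisymmetric part, M21 - M12 = -4a*b12, M13 - M31 = 4a*b13, M32 - M23 = -4a*b23.
Here tr M = \frac{21239}{15625}, so a^2 = (1 + tr M)/4 = \frac{9216}{15625} and a = ±\frac{96}{125}. Taking a = \frac{96}{125}: M21 - M12 = \frac{10752}{15625}, M13 - M31 = -\frac{8064}{15625}, M32 - M23 = -\frac{27648}{15625}, giving b12 = -\frac{28}{125}, b13 = -\frac{21}{125}, b23 = \frac{72}{125}, i.e. R = \frac{96}{125} - \frac{28}{125} e_{12} - \frac{21}{125} e_{13} + \frac{72}{125} e_{23}.
Its e_{13} coefficient is negative, so report the other preimage -R.
Answer: -\frac{96}{125} + \frac{28}{125} e_{12} + \frac{21}{125} e_{13} - \frac{72}{125} e_{23}. Key observation: the double cover Spin(3) -> SO(3) sends R and -R to the same matrix (trace \frac{21239}{15625} here), so the stated sign of the e_{13} coefficient is what selects one sheet.


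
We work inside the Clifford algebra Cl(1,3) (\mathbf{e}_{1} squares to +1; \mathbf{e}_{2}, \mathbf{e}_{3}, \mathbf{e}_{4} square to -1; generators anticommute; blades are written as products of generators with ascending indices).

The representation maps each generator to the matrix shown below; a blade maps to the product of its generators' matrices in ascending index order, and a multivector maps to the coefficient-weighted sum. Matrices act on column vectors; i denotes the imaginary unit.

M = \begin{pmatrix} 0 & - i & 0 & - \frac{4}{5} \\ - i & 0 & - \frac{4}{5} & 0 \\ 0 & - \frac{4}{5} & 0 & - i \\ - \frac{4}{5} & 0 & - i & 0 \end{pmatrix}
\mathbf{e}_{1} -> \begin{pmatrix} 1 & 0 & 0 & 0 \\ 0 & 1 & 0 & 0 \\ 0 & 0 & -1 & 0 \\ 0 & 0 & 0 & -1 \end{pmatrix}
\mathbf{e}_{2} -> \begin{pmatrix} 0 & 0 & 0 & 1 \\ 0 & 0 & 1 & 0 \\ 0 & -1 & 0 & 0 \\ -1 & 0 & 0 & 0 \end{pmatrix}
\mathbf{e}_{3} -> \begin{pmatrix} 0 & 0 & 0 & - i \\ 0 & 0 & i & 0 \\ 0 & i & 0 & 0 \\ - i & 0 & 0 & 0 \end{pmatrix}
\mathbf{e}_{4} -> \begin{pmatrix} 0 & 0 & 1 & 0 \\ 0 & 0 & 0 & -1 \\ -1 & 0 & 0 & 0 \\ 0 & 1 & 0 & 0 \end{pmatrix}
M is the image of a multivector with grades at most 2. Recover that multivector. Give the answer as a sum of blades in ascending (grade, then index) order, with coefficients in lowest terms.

Method: the blade images are trace-orthogonal — tr(rho(e_A) rho(e_B)^-1) = 4 if A = B and 0 otherwise — and rho(e_A)^-1 = (e_A)^2 * rho(e_A) with (e_A)^2 = +1 or -1, so the coefficient of e_A in the preimage is (e_A)^2 * tr(M rho(e_A))/4.
Nonzero projections over blades of grade <= 2: e_{1} e_{2}: (e_{1} e_{2})^2 = +1, tr(M rho(e_{1} e_{2})) = - \frac{16}{5}, coefficient -\frac{4}{5}; e_{3} e_{4}: (e_{3} e_{4})^2 = -1, tr(M rho(e_{3} e_{4})) = -4, coefficient 1. Every other blade of grade <= 2 projects to 0.
Answer: -\frac{4}{5} e_{1} e_{2} + e_{3} e_{4}


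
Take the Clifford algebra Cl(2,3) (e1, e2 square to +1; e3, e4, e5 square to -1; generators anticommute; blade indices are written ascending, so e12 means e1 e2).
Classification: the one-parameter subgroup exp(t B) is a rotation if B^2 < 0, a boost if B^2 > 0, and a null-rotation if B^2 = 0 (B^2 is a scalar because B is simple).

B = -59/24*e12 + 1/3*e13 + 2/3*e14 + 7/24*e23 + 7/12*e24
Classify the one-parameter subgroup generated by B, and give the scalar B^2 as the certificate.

B^2 term by term: the squares give (-59/24)^2*(e12)^2 + (1/3)^2*(e13)^2 + (2/3)^2*(e14)^2 + (7/24)^2*(e23)^2 + (7/12)^2*(e24)^2 = 3481/576*(-1) + 1/9*(+1) + 4/9*(+1) + 49/576*(+1) + 49/144*(+1) = -81/16 (each basis 2-blade squares to minus the product of its generators' squares); cross terms between blades sharing an index anticommute and cancel; the commuting (index-disjoint) pairs give grade-4 terms 2*c*c'*(blade product), which cancel blade by blade — e1234: -7/18 + 7/18 = 0 — confirming B is simple. So B^2 = -81/16.
Answer: rotation, certificate B^2 = -81/16. The class reads off the invariant scalar -81/16 directly.


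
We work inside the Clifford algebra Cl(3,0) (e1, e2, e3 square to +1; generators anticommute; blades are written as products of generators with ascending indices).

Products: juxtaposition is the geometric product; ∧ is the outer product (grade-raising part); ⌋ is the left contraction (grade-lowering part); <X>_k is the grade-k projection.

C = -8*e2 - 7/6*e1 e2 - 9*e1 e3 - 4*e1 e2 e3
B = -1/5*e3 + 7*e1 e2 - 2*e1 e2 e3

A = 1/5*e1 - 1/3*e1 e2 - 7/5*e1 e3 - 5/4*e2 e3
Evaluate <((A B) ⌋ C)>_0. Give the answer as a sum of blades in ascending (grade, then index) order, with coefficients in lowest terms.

step 1: 7/3 - 111/50*e1 + 89/20*e2 - 2/3*e3 + 871/100*e1 e3 - 51/5*e2 e3 + 1/15*e1 e2 e3
step 2: 12917/300 - 4993/120*e1 - 611/12*e2 + 999/50*e3 - 1/18*e1 e2 - 16/5*e1 e3 + 222/25*e2 e3 - 28/3*e1 e2 e3
step 3: 12917/300
Answer: 12917/300


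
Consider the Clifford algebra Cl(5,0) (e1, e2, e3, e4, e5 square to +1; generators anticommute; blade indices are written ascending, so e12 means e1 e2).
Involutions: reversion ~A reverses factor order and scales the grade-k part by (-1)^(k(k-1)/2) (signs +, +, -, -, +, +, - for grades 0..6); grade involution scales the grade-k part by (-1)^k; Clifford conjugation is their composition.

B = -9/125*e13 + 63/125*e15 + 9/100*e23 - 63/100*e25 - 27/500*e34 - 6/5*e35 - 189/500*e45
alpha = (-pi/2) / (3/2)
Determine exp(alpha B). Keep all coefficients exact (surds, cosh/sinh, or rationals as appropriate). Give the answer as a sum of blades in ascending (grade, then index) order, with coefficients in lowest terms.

B^2 term by term: the squares give (-9/125)^2*(e13)^2 + (63/125)^2*(e15)^2 + (9/100)^2*(e23)^2 + (-63/100)^2*(e25)^2 + (-27/500)^2*(e34)^2 + (-6/5)^2*(e35)^2 + (-189/500)^2*(e45)^2 = 81/15625*(-1) + 3969/15625*(-1) + 81/10000*(-1) + 3969/10000*(-1) + 729/250000*(-1) + 36/25*(-1) + 35721/250000*(-1) = -9/4 (each basis 2-blade squares to minus the product of its generators' squares); cross terms between blades sharing an index anticommute and cancel; the commuting (index-disjoint) pairs give grade-4 terms 2*c*c'*(blade product), which cancel blade by blade — e1235: -567/6250 + 567/6250 = 0; e1345: 1701/31250 - 1701/31250 = 0; e2345: -1701/25000 + 1701/25000 = 0 — confirming B is simple. So B^2 = -9/4.
B^2 = -9/4 — circular case — the even/odd split gives cos and sin: l = 3/2, alpha*l = -pi/2, so exp(alpha B) = cos(-pi/2) + (sin(-pi/2)/(3/2))*B = 0 + (-2/3)*B.
Answer: 6/125*e13 - 42/125*e15 - 3/50*e23 + 21/50*e25 + 9/250*e34 + 4/5*e35 + 63/250*e45


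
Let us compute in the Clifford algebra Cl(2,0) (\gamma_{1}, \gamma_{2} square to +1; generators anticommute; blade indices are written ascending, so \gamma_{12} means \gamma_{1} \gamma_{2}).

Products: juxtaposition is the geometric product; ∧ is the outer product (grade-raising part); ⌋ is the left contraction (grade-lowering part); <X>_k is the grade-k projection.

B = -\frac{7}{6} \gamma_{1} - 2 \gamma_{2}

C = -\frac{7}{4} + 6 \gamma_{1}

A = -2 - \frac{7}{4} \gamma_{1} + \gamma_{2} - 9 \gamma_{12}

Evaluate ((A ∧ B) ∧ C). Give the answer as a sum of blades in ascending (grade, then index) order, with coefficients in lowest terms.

step 1: \frac{7}{3} \gamma_{1} + 4 \gamma_{2} + \frac{14}{3} \gamma_{12}
step 2: -\frac{49}{12} \gamma_{1} - 7 \gamma_{2} - \frac{193}{6} \gamma_{12}
Answer: -\frac{49}{12} \gamma_{1} - 7 \gamma_{2} - \frac{193}{6} \gamma_{12}


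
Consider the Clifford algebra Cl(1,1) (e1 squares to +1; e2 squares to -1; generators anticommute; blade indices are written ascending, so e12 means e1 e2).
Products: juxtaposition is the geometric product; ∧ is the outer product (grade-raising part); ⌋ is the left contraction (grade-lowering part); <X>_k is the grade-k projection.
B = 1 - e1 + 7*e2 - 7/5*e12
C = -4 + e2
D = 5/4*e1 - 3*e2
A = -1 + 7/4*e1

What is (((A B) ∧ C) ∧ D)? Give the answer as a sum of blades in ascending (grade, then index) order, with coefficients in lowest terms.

step 1: -11/4 + 11/4*e1 - 189/20*e2 + 273/20*e12
step 2: 11 - 11*e1 + 701/20*e2 - 1037/20*e12
step 3: 55/4*e1 - 33*e2 - 173/16*e12
Answer: 55/4*e1 - 33*e2 - 173/16*e12


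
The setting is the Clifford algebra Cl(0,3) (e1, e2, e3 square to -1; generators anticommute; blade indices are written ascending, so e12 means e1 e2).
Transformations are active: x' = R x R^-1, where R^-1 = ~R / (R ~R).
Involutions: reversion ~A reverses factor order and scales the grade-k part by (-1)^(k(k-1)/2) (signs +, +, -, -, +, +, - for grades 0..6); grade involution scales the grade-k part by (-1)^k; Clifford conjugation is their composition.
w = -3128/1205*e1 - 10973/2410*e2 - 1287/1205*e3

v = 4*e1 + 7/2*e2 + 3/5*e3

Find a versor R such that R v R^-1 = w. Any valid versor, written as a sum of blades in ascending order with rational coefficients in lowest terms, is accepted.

Since q(v) = q(w) = -2861/100, the sum R = v + w = 1692/1205*e1 - 1269/1205*e2 - 564/1205*e3 does the job whenever invertible.
Answer: 1692/1205*e1 - 1269/1205*e2 - 564/1205*e3


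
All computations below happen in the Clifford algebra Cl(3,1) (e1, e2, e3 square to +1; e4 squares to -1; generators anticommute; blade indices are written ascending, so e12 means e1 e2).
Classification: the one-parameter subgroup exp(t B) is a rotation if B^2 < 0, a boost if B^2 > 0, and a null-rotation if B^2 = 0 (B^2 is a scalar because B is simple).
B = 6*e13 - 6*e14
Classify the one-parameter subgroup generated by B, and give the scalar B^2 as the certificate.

B^2 term by term: the squares give (6)^2*(e13)^2 + (-6)^2*(e14)^2 = 36*(-1) + 36*(+1) = 0 (each basis 2-blade squares to minus the product of its generators' squares); cross terms between blades sharing an index anticommute and cancel. So B^2 = 0.
Answer: null-rotation, certificate B^2 = 0. Why this suffices: the scalar 0 survives any versor conjugation, so its sign alone determines the class however B is presented.
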